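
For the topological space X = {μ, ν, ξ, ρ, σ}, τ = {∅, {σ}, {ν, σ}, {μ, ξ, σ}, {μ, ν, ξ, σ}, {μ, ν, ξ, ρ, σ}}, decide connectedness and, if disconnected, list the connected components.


(X, τ) is connected.

Find clopen sets (U ∈ τ with X ∖ U ∈ τ):
  U = ∅, X ∖ U = {μ, ν, ξ, ρ, σ} — both open, so U is clopen.
  U = {μ, ν, ξ, ρ, σ}, X ∖ U = ∅ — both open, so U is clopen.
Only trivial clopens (∅ and X) exist, so (X, τ) is connected.
Compute connected components by grouping points that agree on all clopens:
  component: {μ, ν, ξ, ρ, σ}


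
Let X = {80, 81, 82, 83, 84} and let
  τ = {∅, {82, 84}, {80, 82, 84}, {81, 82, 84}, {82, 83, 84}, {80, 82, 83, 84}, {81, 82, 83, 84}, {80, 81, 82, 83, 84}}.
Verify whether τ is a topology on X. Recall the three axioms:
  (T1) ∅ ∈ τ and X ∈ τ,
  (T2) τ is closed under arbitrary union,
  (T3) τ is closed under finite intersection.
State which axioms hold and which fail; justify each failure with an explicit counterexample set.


τ is NOT a topology on X.

Axiom (T1): ∅ ∈ τ? Yes; X ∈ τ? Yes.
Axiom (T2/T3): check pairwise unions and intersections of members of τ.
Counterexample for (T2): {80, 82, 84} ∪ {81, 82, 84} = {80, 81, 82, 84} ∉ τ. Therefore τ is NOT a topology.


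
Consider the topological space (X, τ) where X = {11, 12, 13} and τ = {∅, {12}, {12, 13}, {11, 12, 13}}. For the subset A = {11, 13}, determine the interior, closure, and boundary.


int(A) = ∅, cl(A) = {11, 13}, ∂A = {11, 13}.

Closed sets in (X, τ) are complements of opens:
  closed(X, τ) = {∅, {11}, {11, 13}, {11, 12, 13}}.
int(A) = ⋃ {U ∈ τ : U ⊆ A}. Opens contained in A: ∅.
Taking the union of these: int(A) = ∅.
cl(A) = ⋂ {C closed : A ⊆ C}. Closed sets containing A: {11, 13}, {11, 12, 13}.
Intersecting these: cl(A) = {11, 13}.
∂A = cl(A) ∖ int(A) = {11, 13} ∖ ∅ = {11, 13}.


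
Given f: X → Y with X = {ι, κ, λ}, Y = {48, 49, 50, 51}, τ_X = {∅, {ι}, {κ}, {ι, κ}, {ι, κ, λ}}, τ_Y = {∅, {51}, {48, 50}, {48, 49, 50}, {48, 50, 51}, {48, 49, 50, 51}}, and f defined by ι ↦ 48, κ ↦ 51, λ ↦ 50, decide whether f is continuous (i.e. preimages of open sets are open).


f is NOT continuous.

Compute f^{-1}(U) for each U ∈ τ_Y:
  U = ∅: f^{-1}(U) = ∅ ∈ τ_X ✓.
  U = {51}: f^{-1}(U) = {κ} ∈ τ_X ✓.
  U = {48, 50}: f^{-1}(U) = {ι, λ} ∉ τ_X ✗.
  U = {48, 49, 50}: f^{-1}(U) = {ι, λ} ∉ τ_X ✗.
  U = {48, 50, 51}: f^{-1}(U) = {ι, κ, λ} ∈ τ_X ✓.
  U = {48, 49, 50, 51}: f^{-1}(U) = {ι, κ, λ} ∈ τ_X ✓.
Found U = {48, 50} with f^{-1}(U) = {ι, λ} not in τ_X. Therefore f is NOT continuous.


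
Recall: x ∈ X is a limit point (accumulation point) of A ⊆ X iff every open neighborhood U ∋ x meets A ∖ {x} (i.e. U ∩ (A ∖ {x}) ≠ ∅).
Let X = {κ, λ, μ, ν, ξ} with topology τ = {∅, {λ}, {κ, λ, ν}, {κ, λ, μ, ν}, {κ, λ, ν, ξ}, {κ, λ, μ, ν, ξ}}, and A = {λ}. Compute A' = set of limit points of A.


A' = {κ, μ, ν, ξ}

For each x ∈ X, list the open sets U ∈ τ with x ∈ U, then check whether U ∩ (A ∖ {x}) ≠ ∅ for every such U.
  x = κ: opens ∋ x are {κ, λ, ν}, {κ, λ, μ, ν}, {κ, λ, ν, ξ}, {κ, λ, μ, ν, ξ}; each meets A ∖ {κ}, so x IS a limit point.
  x = λ: open {λ} ∋ x has {λ} ∩ (A ∖ {λ}) = ∅, so x is NOT a limit point.
  x = μ: opens ∋ x are {κ, λ, μ, ν}, {κ, λ, μ, ν, ξ}; each meets A ∖ {μ}, so x IS a limit point.
  x = ν: opens ∋ x are {κ, λ, ν}, {κ, λ, μ, ν}, {κ, λ, ν, ξ}, {κ, λ, μ, ν, ξ}; each meets A ∖ {ν}, so x IS a limit point.
  x = ξ: opens ∋ x are {κ, λ, ν, ξ}, {κ, λ, μ, ν, ξ}; each meets A ∖ {ξ}, so x IS a limit point.
Collecting: A' = {κ, μ, ν, ξ}.


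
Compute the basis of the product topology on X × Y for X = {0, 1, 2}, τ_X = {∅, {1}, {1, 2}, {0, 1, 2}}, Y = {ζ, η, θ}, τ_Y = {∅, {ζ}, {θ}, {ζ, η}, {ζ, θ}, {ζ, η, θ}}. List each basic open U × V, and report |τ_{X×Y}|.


Basis B = {∅ × ∅, {1} × {ζ}, {1} × {θ}, {1} × {ζ, η}, {1} × {ζ, θ}, {1, 2} × {ζ}, {1, 2} × {θ}, {0, 1, 2} × {ζ}, {0, 1, 2} × {θ}, {1} × {ζ, η, θ}, {1, 2} × {ζ, η}, {1, 2} × {ζ, θ}, {0, 1, 2} × {ζ, η}, {0, 1, 2} × {ζ, θ}, {1, 2} × {ζ, η, θ}, {0, 1, 2} × {ζ, η, θ}}; |τ_{X×Y}| = 40.

Enumerate products U × V with U ∈ τ_X, V ∈ τ_Y (deduplicated):
  ∅ × ∅ = {} (∅)
  {1} × {ζ} = {(1,ζ)}
  {1} × {θ} = {(1,θ)}
  {1} × {ζ, η} = {(1,ζ), (1,η)}
  {1} × {ζ, θ} = {(1,ζ), (1,θ)}
  {1, 2} × {ζ} = {(1,ζ), (2,ζ)}
  {1, 2} × {θ} = {(1,θ), (2,θ)}
  {0, 1, 2} × {ζ} = {(0,ζ), (1,ζ), (2,ζ)}
  {0, 1, 2} × {θ} = {(0,θ), (1,θ), (2,θ)}
  {1} × {ζ, η, θ} = {(1,ζ), (1,η), (1,θ)}
  {1, 2} × {ζ, η} = {(1,ζ), (1,η), (2,ζ), (2,η)}
  {1, 2} × {ζ, θ} = {(1,ζ), (1,θ), (2,ζ), (2,θ)}
  {0, 1, 2} × {ζ, η} = {(0,ζ), (0,η), (1,ζ), (1,η), (2,ζ), (2,η)}
  {0, 1, 2} × {ζ, θ} = {(0,ζ), (0,θ), (1,ζ), (1,θ), (2,ζ), (2,θ)}
  {1, 2} × {ζ, η, θ} = {(1,ζ), (1,η), (1,θ), (2,ζ), (2,η), (2,θ)}
  {0, 1, 2} × {ζ, η, θ} = {(0,ζ), (0,η), (0,θ), (1,ζ), (1,η), (1,θ), (2,ζ), (2,η), (2,θ)}
These 16 distinct sets form the basis B.
Close under arbitrary unions to get τ_{X×Y}; counting gives |τ_{X×Y}| = 40.


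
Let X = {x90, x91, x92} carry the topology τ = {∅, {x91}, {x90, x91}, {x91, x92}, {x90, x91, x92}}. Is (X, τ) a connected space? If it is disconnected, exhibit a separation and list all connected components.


(X, τ) is connected.

Find clopen sets (U ∈ τ with X ∖ U ∈ τ):
  U = ∅, X ∖ U = {x90, x91, x92} — both open, so U is clopen.
  U = {x90, x91, x92}, X ∖ U = ∅ — both open, so U is clopen.
Only trivial clopens (∅ and X) exist, so (X, τ) is connected.
Compute connected components by grouping points that agree on all clopens:
  component: {x90, x91, x92}


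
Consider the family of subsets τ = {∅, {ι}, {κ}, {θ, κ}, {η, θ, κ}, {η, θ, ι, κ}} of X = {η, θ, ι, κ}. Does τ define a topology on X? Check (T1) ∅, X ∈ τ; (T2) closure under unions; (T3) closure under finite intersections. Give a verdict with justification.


τ is NOT a topology on X.

Axiom (T1): ∅ ∈ τ? Yes; X ∈ τ? Yes.
Axiom (T2/T3): check pairwise unions and intersections of members of τ.
Counterexample for (T2): {ι} ∪ {κ} = {ι, κ} ∉ τ. Therefore τ is NOT a topology.


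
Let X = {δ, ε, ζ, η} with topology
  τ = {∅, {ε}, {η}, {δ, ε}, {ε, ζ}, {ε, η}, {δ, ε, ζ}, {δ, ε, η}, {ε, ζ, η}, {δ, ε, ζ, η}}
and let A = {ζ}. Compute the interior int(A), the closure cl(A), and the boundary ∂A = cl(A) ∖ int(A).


int(A) = ∅, cl(A) = {ζ}, ∂A = {ζ}.

Closed sets in (X, τ) are complements of opens:
  closed(X, τ) = {∅, {δ}, {ζ}, {η}, {δ, ζ}, {δ, η}, {ζ, η}, {δ, ε, ζ}, {δ, ζ, η}, {δ, ε, ζ, η}}.
int(A) = ⋃ {U ∈ τ : U ⊆ A}. Opens contained in A: ∅.
Taking the union of these: int(A) = ∅.
cl(A) = ⋂ {C closed : A ⊆ C}. Closed sets containing A: {ζ}, {δ, ζ}, {ζ, η}, {δ, ε, ζ}, {δ, ζ, η}, {δ, ε, ζ, η}.
Intersecting these: cl(A) = {ζ}.
∂A = cl(A) ∖ int(A) = {ζ} ∖ ∅ = {ζ}.


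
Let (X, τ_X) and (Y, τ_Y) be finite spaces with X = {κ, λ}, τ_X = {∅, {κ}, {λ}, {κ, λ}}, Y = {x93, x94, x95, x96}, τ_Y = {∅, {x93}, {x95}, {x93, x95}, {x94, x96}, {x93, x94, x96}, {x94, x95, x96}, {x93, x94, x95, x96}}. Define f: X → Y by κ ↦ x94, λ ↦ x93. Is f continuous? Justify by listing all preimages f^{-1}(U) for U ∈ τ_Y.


f IS continuous.

Compute f^{-1}(U) for each U ∈ τ_Y:
  U = ∅: f^{-1}(U) = ∅ ∈ τ_X ✓.
  U = {x93}: f^{-1}(U) = {λ} ∈ τ_X ✓.
  U = {x95}: f^{-1}(U) = ∅ ∈ τ_X ✓.
  U = {x93, x95}: f^{-1}(U) = {λ} ∈ τ_X ✓.
  U = {x94, x96}: f^{-1}(U) = {κ} ∈ τ_X ✓.
  U = {x93, x94, x96}: f^{-1}(U) = {κ, λ} ∈ τ_X ✓.
  U = {x94, x95, x96}: f^{-1}(U) = {κ} ∈ τ_X ✓.
  U = {x93, x94, x95, x96}: f^{-1}(U) = {κ, λ} ∈ τ_X ✓.
Every preimage lies in τ_X, so f IS continuous.


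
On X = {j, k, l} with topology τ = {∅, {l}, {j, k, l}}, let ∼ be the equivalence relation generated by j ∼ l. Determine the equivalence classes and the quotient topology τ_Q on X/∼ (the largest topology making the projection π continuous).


X/∼ = {[j=l], [k]}; |τ_Q| = 2.

Equivalence classes: [j=l], [k].
Quotient map π: X → X/∼ sends j ↦ [j=l], k ↦ [k], l ↦ [j=l].
For each subset V ⊆ X/∼, compute π^{-1}(V) ⊆ X and check whether π^{-1}(V) ∈ τ. V is open in τ_Q iff π^{-1}(V) ∈ τ.
  V = {}: π^{-1}(V) = ∅ ∈ τ ✓.
  V = {[j=l]}: π^{-1}(V) = {j, l} ∉ τ ✗.
  V = {[k]}: π^{-1}(V) = {k} ∉ τ ✗.
  V = {[j=l], [k]}: π^{-1}(V) = {j, k, l} ∈ τ ✓.
Open sets in the quotient: τ_Q = {{}, {[j=l], [k]}} (2 elements).


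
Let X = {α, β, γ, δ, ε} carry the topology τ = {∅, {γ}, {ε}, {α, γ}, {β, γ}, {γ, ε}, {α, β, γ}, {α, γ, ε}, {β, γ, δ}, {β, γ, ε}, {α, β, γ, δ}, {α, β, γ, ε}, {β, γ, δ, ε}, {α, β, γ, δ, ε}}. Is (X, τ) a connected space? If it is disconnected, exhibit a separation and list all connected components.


(X, τ) is disconnected; components = [{ε}, {α, β, γ, δ}].

Find clopen sets (U ∈ τ with X ∖ U ∈ τ):
  U = ∅, X ∖ U = {α, β, γ, δ, ε} — both open, so U is clopen.
  U = {ε}, X ∖ U = {α, β, γ, δ} — both open, so U is clopen.
  U = {α, β, γ, δ}, X ∖ U = {ε} — both open, so U is clopen.
  U = {α, β, γ, δ, ε}, X ∖ U = ∅ — both open, so U is clopen.
Nontrivial clopen(s) exist: e.g. {ε}. So (X, τ) is disconnected.
Compute connected components by grouping points that agree on all clopens:
  component: {ε}
  component: {α, β, γ, δ}


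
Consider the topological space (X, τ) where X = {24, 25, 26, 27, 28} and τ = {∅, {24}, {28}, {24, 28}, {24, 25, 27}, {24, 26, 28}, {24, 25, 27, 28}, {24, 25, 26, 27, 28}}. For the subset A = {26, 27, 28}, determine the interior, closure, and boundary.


int(A) = {28}, cl(A) = {25, 26, 27, 28}, ∂A = {25, 26, 27}.

Closed sets in (X, τ) are complements of opens:
  closed(X, τ) = {∅, {26}, {25, 27}, {26, 28}, {25, 26, 27}, {24, 25, 26, 27}, {25, 26, 27, 28}, {24, 25, 26, 27, 28}}.
int(A) = ⋃ {U ∈ τ : U ⊆ A}. Opens contained in A: ∅, {28}.
Taking the union of these: int(A) = {28}.
cl(A) = ⋂ {C closed : A ⊆ C}. Closed sets containing A: {25, 26, 27, 28}, {24, 25, 26, 27, 28}.
Intersecting these: cl(A) = {25, 26, 27, 28}.
∂A = cl(A) ∖ int(A) = {25, 26, 27, 28} ∖ {28} = {25, 26, 27}.


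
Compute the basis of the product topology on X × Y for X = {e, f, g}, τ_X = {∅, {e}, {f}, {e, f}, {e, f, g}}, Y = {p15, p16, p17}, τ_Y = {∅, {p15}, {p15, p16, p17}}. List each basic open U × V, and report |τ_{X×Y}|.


Basis B = {∅ × ∅, {e} × {p15}, {f} × {p15}, {e, f} × {p15}, {e} × {p15, p16, p17}, {e, f, g} × {p15}, {f} × {p15, p16, p17}, {e, f} × {p15, p16, p17}, {e, f, g} × {p15, p16, p17}}; |τ_{X×Y}| = 14.

Enumerate products U × V with U ∈ τ_X, V ∈ τ_Y (deduplicated):
  ∅ × ∅ = {} (∅)
  {e} × {p15} = {(e,p15)}
  {f} × {p15} = {(f,p15)}
  {e, f} × {p15} = {(e,p15), (f,p15)}
  {e} × {p15, p16, p17} = {(e,p15), (e,p16), (e,p17)}
  {e, f, g} × {p15} = {(e,p15), (f,p15), (g,p15)}
  {f} × {p15, p16, p17} = {(f,p15), (f,p16), (f,p17)}
  {e, f} × {p15, p16, p17} = {(e,p15), (e,p16), (e,p17), (f,p15), (f,p16), (f,p17)}
  {e, f, g} × {p15, p16, p17} = {(e,p15), (e,p16), (e,p17), (f,p15), (f,p16), (f,p17), (g,p15), (g,p16), (g,p17)}
These 9 distinct sets form the basis B.
Close under arbitrary unions to get τ_{X×Y}; counting gives |τ_{X×Y}| = 14.


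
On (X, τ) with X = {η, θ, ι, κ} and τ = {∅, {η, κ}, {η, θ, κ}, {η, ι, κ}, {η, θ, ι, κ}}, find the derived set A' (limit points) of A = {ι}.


A' = ∅

For each x ∈ X, list the open sets U ∈ τ with x ∈ U, then check whether U ∩ (A ∖ {x}) ≠ ∅ for every such U.
  x = η: open {η, κ} ∋ x has {η, κ} ∩ (A ∖ {η}) = ∅, so x is NOT a limit point.
  x = θ: open {η, θ, κ} ∋ x has {η, θ, κ} ∩ (A ∖ {θ}) = ∅, so x is NOT a limit point.
  x = ι: open {η, ι, κ} ∋ x has {η, ι, κ} ∩ (A ∖ {ι}) = ∅, so x is NOT a limit point.
  x = κ: open {η, κ} ∋ x has {η, κ} ∩ (A ∖ {κ}) = ∅, so x is NOT a limit point.
Collecting: A' = ∅.


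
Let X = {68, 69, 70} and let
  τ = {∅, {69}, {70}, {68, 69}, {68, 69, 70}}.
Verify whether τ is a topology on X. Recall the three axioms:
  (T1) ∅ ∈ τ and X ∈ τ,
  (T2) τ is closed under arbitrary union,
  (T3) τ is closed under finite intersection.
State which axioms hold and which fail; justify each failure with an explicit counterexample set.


τ is NOT a topology on X.

Axiom (T1): ∅ ∈ τ? Yes; X ∈ τ? Yes.
Axiom (T2/T3): check pairwise unions and intersections of members of τ.
Counterexample for (T2): {69} ∪ {70} = {69, 70} ∉ τ. Therefore τ is NOT a topology.


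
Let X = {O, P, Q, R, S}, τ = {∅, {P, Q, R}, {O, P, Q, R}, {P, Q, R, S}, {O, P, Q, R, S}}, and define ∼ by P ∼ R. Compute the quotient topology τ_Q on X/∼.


X/∼ = {[O], [P=R], [Q], [S]}; |τ_Q| = 5.

Equivalence classes: [O], [P=R], [Q], [S].
Quotient map π: X → X/∼ sends O ↦ [O], P ↦ [P=R], Q ↦ [Q], R ↦ [P=R], S ↦ [S].
For each subset V ⊆ X/∼, compute π^{-1}(V) ⊆ X and check whether π^{-1}(V) ∈ τ. V is open in τ_Q iff π^{-1}(V) ∈ τ.
  V = {}: π^{-1}(V) = ∅ ∈ τ ✓.
  V = {[O]}: π^{-1}(V) = {O} ∉ τ ✗.
  V = {[P=R]}: π^{-1}(V) = {P, R} ∉ τ ✗.
  V = {[O], [P=R]}: π^{-1}(V) = {O, P, R} ∉ τ ✗.
  V = {[Q]}: π^{-1}(V) = {Q} ∉ τ ✗.
  V = {[O], [Q]}: π^{-1}(V) = {O, Q} ∉ τ ✗.
  V = {[P=R], [Q]}: π^{-1}(V) = {P, Q, R} ∈ τ ✓.
  V = {[O], [P=R], [Q]}: π^{-1}(V) = {O, P, Q, R} ∈ τ ✓.
  V = {[S]}: π^{-1}(V) = {S} ∉ τ ✗.
  V = {[O], [S]}: π^{-1}(V) = {O, S} ∉ τ ✗.
  V = {[P=R], [S]}: π^{-1}(V) = {P, R, S} ∉ τ ✗.
  V = {[O], [P=R], [S]}: π^{-1}(V) = {O, P, R, S} ∉ τ ✗.
  V = {[Q], [S]}: π^{-1}(V) = {Q, S} ∉ τ ✗.
  V = {[O], [Q], [S]}: π^{-1}(V) = {O, Q, S} ∉ τ ✗.
  V = {[P=R], [Q], [S]}: π^{-1}(V) = {P, Q, R, S} ∈ τ ✓.
  V = {[O], [P=R], [Q], [S]}: π^{-1}(V) = {O, P, Q, R, S} ∈ τ ✓.
Open sets in the quotient: τ_Q = {{}, {[P=R], [Q]}, {[O], [P=R], [Q]}, {[P=R], [Q], [S]}, {[O], [P=R], [Q], [S]}} (5 elements).


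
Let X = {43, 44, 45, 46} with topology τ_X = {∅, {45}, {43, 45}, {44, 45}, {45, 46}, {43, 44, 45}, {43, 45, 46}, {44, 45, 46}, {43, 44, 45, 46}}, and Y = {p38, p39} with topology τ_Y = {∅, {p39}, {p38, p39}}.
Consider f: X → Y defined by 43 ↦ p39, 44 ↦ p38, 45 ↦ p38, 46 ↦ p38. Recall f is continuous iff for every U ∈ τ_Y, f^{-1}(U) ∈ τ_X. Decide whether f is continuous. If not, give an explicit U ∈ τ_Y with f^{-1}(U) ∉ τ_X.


f is NOT continuous.

Compute f^{-1}(U) for each U ∈ τ_Y:
  U = ∅: f^{-1}(U) = ∅ ∈ τ_X ✓.
  U = {p39}: f^{-1}(U) = {43} ∉ τ_X ✗.
  U = {p38, p39}: f^{-1}(U) = {43, 44, 45, 46} ∈ τ_X ✓.
Found U = {p39} with f^{-1}(U) = {43} not in τ_X. Therefore f is NOT continuous.


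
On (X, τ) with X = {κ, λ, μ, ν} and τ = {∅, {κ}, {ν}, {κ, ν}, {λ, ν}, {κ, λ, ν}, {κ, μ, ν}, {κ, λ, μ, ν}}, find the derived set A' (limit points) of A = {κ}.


A' = {μ}

For each x ∈ X, list the open sets U ∈ τ with x ∈ U, then check whether U ∩ (A ∖ {x}) ≠ ∅ for every such U.
  x = κ: open {κ} ∋ x has {κ} ∩ (A ∖ {κ}) = ∅, so x is NOT a limit point.
  x = λ: open {λ, ν} ∋ x has {λ, ν} ∩ (A ∖ {λ}) = ∅, so x is NOT a limit point.
  x = μ: opens ∋ x are {κ, μ, ν}, {κ, λ, μ, ν}; each meets A ∖ {μ}, so x IS a limit point.
  x = ν: open {ν} ∋ x has {ν} ∩ (A ∖ {ν}) = ∅, so x is NOT a limit point.
Collecting: A' = {μ}.


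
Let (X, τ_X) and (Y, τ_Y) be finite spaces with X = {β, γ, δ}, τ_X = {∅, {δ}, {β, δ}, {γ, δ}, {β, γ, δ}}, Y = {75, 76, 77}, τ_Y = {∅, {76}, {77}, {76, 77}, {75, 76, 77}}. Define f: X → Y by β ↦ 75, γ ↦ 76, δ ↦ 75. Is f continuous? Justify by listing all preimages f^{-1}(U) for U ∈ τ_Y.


f is NOT continuous.

Compute f^{-1}(U) for each U ∈ τ_Y:
  U = ∅: f^{-1}(U) = ∅ ∈ τ_X ✓.
  U = {76}: f^{-1}(U) = {γ} ∉ τ_X ✗.
  U = {77}: f^{-1}(U) = ∅ ∈ τ_X ✓.
  U = {76, 77}: f^{-1}(U) = {γ} ∉ τ_X ✗.
  U = {75, 76, 77}: f^{-1}(U) = {β, γ, δ} ∈ τ_X ✓.
Found U = {76} with f^{-1}(U) = {γ} not in τ_X. Therefore f is NOT continuous.


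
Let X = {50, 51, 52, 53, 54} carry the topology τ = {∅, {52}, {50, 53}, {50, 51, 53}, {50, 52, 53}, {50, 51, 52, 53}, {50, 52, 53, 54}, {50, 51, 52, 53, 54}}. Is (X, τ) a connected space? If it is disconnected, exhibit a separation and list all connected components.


(X, τ) is connected.

Find clopen sets (U ∈ τ with X ∖ U ∈ τ):
  U = ∅, X ∖ U = {50, 51, 52, 53, 54} — both open, so U is clopen.
  U = {50, 51, 52, 53, 54}, X ∖ U = ∅ — both open, so U is clopen.
Only trivial clopens (∅ and X) exist, so (X, τ) is connected.
Compute connected components by grouping points that agree on all clopens:
  component: {50, 51, 52, 53, 54}


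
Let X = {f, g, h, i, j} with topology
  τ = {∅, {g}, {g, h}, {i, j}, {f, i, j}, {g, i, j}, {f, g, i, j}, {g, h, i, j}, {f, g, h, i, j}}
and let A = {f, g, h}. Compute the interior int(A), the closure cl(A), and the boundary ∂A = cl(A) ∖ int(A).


int(A) = {g, h}, cl(A) = {f, g, h}, ∂A = {f}.

Closed sets in (X, τ) are complements of opens:
  closed(X, τ) = {∅, {f}, {h}, {f, h}, {g, h}, {f, g, h}, {f, i, j}, {f, h, i, j}, {f, g, h, i, j}}.
int(A) = ⋃ {U ∈ τ : U ⊆ A}. Opens contained in A: ∅, {g}, {g, h}.
Taking the union of these: int(A) = {g, h}.
cl(A) = ⋂ {C closed : A ⊆ C}. Closed sets containing A: {f, g, h}, {f, g, h, i, j}.
Intersecting these: cl(A) = {f, g, h}.
∂A = cl(A) ∖ int(A) = {f, g, h} ∖ {g, h} = {f}.


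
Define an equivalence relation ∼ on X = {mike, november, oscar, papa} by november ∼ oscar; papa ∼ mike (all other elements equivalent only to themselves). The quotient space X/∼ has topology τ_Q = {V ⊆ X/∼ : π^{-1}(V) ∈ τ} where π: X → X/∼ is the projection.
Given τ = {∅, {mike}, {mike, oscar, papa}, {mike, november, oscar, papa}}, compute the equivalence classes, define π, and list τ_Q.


X/∼ = {[mike=papa], [november=oscar]}; |τ_Q| = 2.

Equivalence classes: [mike=papa], [november=oscar].
Quotient map π: X → X/∼ sends mike ↦ [mike=papa], november ↦ [november=oscar], oscar ↦ [november=oscar], papa ↦ [mike=papa].
For each subset V ⊆ X/∼, compute π^{-1}(V) ⊆ X and check whether π^{-1}(V) ∈ τ. V is open in τ_Q iff π^{-1}(V) ∈ τ.
  V = {}: π^{-1}(V) = ∅ ∈ τ ✓.
  V = {[mike=papa]}: π^{-1}(V) = {mike, papa} ∉ τ ✗.
  V = {[november=oscar]}: π^{-1}(V) = {november, oscar} ∉ τ ✗.
  V = {[mike=papa], [november=oscar]}: π^{-1}(V) = {mike, november, oscar, papa} ∈ τ ✓.
Open sets in the quotient: τ_Q = {{}, {[mike=papa], [november=oscar]}} (2 elements).


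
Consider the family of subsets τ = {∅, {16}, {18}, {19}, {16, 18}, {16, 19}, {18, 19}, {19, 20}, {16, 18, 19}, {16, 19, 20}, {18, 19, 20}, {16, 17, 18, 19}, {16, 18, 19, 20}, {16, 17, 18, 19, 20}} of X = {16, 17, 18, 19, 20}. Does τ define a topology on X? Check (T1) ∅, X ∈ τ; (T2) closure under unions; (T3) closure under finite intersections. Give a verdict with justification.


τ IS a topology on X.

Axiom (T1): ∅ ∈ τ? Yes; X ∈ τ? Yes.
Axiom (T2/T3): check pairwise unions and intersections of members of τ.
All pairwise intersections and unions checked — each lies in τ. Therefore τ satisfies (T1), (T2), (T3): it IS a topology on X.


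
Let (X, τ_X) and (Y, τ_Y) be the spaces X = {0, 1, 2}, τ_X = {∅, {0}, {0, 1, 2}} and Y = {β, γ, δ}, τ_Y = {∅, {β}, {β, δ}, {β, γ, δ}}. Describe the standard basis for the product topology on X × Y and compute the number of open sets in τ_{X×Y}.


Basis B = {∅ × ∅, {0} × {β}, {0} × {β, δ}, {0} × {β, γ, δ}, {0, 1, 2} × {β}, {0, 1, 2} × {β, δ}, {0, 1, 2} × {β, γ, δ}}; |τ_{X×Y}| = 10.

Enumerate products U × V with U ∈ τ_X, V ∈ τ_Y (deduplicated):
  ∅ × ∅ = {} (∅)
  {0} × {β} = {(0,β)}
  {0} × {β, δ} = {(0,β), (0,δ)}
  {0} × {β, γ, δ} = {(0,β), (0,γ), (0,δ)}
  {0, 1, 2} × {β} = {(0,β), (1,β), (2,β)}
  {0, 1, 2} × {β, δ} = {(0,β), (0,δ), (1,β), (1,δ), (2,β), (2,δ)}
  {0, 1, 2} × {β, γ, δ} = {(0,β), (0,γ), (0,δ), (1,β), (1,γ), (1,δ), (2,β), (2,γ), (2,δ)}
These 7 distinct sets form the basis B.
Close under arbitrary unions to get τ_{X×Y}; counting gives |τ_{X×Y}| = 10.


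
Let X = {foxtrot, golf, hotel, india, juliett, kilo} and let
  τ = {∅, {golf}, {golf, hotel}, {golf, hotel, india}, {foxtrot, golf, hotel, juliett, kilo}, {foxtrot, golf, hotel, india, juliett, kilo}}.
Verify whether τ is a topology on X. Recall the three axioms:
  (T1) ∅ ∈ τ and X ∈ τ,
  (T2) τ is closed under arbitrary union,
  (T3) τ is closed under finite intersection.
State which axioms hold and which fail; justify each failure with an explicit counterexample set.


τ IS a topology on X.

Axiom (T1): ∅ ∈ τ? Yes; X ∈ τ? Yes.
Axiom (T2/T3): check pairwise unions and intersections of members of τ.
All pairwise intersections and unions checked — each lies in τ. Therefore τ satisfies (T1), (T2), (T3): it IS a topology on X.


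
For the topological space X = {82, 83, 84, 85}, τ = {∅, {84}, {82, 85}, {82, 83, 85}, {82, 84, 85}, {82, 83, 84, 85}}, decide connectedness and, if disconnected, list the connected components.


(X, τ) is disconnected; components = [{84}, {82, 83, 85}].

Find clopen sets (U ∈ τ with X ∖ U ∈ τ):
  U = ∅, X ∖ U = {82, 83, 84, 85} — both open, so U is clopen.
  U = {84}, X ∖ U = {82, 83, 85} — both open, so U is clopen.
  U = {82, 83, 85}, X ∖ U = {84} — both open, so U is clopen.
  U = {82, 83, 84, 85}, X ∖ U = ∅ — both open, so U is clopen.
Nontrivial clopen(s) exist: e.g. {84}. So (X, τ) is disconnected.
Compute connected components by grouping points that agree on all clopens:
  component: {84}
  component: {82, 83, 85}


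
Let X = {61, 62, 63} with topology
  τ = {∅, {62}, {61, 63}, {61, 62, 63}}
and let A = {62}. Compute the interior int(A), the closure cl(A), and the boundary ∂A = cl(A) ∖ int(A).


int(A) = {62}, cl(A) = {62}, ∂A = ∅.

Closed sets in (X, τ) are complements of opens:
  closed(X, τ) = {∅, {62}, {61, 63}, {61, 62, 63}}.
int(A) = ⋃ {U ∈ τ : U ⊆ A}. Opens contained in A: ∅, {62}.
Taking the union of these: int(A) = {62}.
cl(A) = ⋂ {C closed : A ⊆ C}. Closed sets containing A: {62}, {61, 62, 63}.
Intersecting these: cl(A) = {62}.
∂A = cl(A) ∖ int(A) = {62} ∖ {62} = ∅.


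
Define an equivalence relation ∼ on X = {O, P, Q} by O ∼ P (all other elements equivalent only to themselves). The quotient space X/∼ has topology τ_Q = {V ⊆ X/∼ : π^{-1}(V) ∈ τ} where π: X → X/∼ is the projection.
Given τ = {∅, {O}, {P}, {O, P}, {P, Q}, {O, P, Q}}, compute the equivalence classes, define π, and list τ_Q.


X/∼ = {[O=P], [Q]}; |τ_Q| = 3.

Equivalence classes: [O=P], [Q].
Quotient map π: X → X/∼ sends O ↦ [O=P], P ↦ [O=P], Q ↦ [Q].
For each subset V ⊆ X/∼, compute π^{-1}(V) ⊆ X and check whether π^{-1}(V) ∈ τ. V is open in τ_Q iff π^{-1}(V) ∈ τ.
  V = {}: π^{-1}(V) = ∅ ∈ τ ✓.
  V = {[O=P]}: π^{-1}(V) = {O, P} ∈ τ ✓.
  V = {[Q]}: π^{-1}(V) = {Q} ∉ τ ✗.
  V = {[O=P], [Q]}: π^{-1}(V) = {O, P, Q} ∈ τ ✓.
Open sets in the quotient: τ_Q = {{}, {[O=P]}, {[O=P], [Q]}} (3 elements).


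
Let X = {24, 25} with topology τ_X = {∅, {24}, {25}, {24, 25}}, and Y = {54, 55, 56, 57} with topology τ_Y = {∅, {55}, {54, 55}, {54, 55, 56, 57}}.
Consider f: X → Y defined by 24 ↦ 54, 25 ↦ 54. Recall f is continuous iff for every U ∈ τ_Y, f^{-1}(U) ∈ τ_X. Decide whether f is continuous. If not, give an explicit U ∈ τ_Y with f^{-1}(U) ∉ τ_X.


f IS continuous.

Compute f^{-1}(U) for each U ∈ τ_Y:
  U = ∅: f^{-1}(U) = ∅ ∈ τ_X ✓.
  U = {55}: f^{-1}(U) = ∅ ∈ τ_X ✓.
  U = {54, 55}: f^{-1}(U) = {24, 25} ∈ τ_X ✓.
  U = {54, 55, 56, 57}: f^{-1}(U) = {24, 25} ∈ τ_X ✓.
Every preimage lies in τ_X, so f IS continuous.


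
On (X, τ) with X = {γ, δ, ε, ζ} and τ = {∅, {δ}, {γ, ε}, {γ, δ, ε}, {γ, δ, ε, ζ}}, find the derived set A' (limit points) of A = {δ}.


A' = {ζ}

For each x ∈ X, list the open sets U ∈ τ with x ∈ U, then check whether U ∩ (A ∖ {x}) ≠ ∅ for every such U.
  x = γ: open {γ, ε} ∋ x has {γ, ε} ∩ (A ∖ {γ}) = ∅, so x is NOT a limit point.
  x = δ: open {δ} ∋ x has {δ} ∩ (A ∖ {δ}) = ∅, so x is NOT a limit point.
  x = ε: open {γ, ε} ∋ x has {γ, ε} ∩ (A ∖ {ε}) = ∅, so x is NOT a limit point.
  x = ζ: opens ∋ x are {γ, δ, ε, ζ}; each meets A ∖ {ζ}, so x IS a limit point.
Collecting: A' = {ζ}.


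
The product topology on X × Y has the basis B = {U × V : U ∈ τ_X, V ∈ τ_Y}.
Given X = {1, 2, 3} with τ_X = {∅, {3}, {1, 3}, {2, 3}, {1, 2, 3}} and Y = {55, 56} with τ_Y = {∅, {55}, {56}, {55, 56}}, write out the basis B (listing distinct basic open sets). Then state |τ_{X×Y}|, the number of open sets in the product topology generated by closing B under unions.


Basis B = {∅ × ∅, {3} × {55}, {3} × {56}, {1, 3} × {55}, {1, 3} × {56}, {2, 3} × {55}, {2, 3} × {56}, {3} × {55, 56}, {1, 2, 3} × {55}, {1, 2, 3} × {56}, {1, 3} × {55, 56}, {2, 3} × {55, 56}, {1, 2, 3} × {55, 56}}; |τ_{X×Y}| = 25.

Enumerate products U × V with U ∈ τ_X, V ∈ τ_Y (deduplicated):
  ∅ × ∅ = {} (∅)
  {3} × {55} = {(3,55)}
  {3} × {56} = {(3,56)}
  {1, 3} × {55} = {(1,55), (3,55)}
  {1, 3} × {56} = {(1,56), (3,56)}
  {2, 3} × {55} = {(2,55), (3,55)}
  {2, 3} × {56} = {(2,56), (3,56)}
  {3} × {55, 56} = {(3,55), (3,56)}
  {1, 2, 3} × {55} = {(1,55), (2,55), (3,55)}
  {1, 2, 3} × {56} = {(1,56), (2,56), (3,56)}
  {1, 3} × {55, 56} = {(1,55), (1,56), (3,55), (3,56)}
  {2, 3} × {55, 56} = {(2,55), (2,56), (3,55), (3,56)}
  {1, 2, 3} × {55, 56} = {(1,55), (1,56), (2,55), (2,56), (3,55), (3,56)}
These 13 distinct sets form the basis B.
Close under arbitrary unions to get τ_{X×Y}; counting gives |τ_{X×Y}| = 25.


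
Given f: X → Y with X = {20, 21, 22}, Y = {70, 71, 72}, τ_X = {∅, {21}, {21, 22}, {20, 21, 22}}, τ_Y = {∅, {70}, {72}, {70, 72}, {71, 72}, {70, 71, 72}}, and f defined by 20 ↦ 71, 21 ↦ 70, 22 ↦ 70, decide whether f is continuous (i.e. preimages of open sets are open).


f is NOT continuous.

Compute f^{-1}(U) for each U ∈ τ_Y:
  U = ∅: f^{-1}(U) = ∅ ∈ τ_X ✓.
  U = {70}: f^{-1}(U) = {21, 22} ∈ τ_X ✓.
  U = {72}: f^{-1}(U) = ∅ ∈ τ_X ✓.
  U = {70, 72}: f^{-1}(U) = {21, 22} ∈ τ_X ✓.
  U = {71, 72}: f^{-1}(U) = {20} ∉ τ_X ✗.
  U = {70, 71, 72}: f^{-1}(U) = {20, 21, 22} ∈ τ_X ✓.
Found U = {71, 72} with f^{-1}(U) = {20} not in τ_X. Therefore f is NOT continuous.


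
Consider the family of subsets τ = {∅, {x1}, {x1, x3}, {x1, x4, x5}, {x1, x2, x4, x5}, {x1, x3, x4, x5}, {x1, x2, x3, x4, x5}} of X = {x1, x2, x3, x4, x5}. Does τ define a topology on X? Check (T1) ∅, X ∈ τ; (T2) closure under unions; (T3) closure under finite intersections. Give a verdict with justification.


τ IS a topology on X.

Axiom (T1): ∅ ∈ τ? Yes; X ∈ τ? Yes.
Axiom (T2/T3): check pairwise unions and intersections of members of τ.
All pairwise intersections and unions checked — each lies in τ. Therefore τ satisfies (T1), (T2), (T3): it IS a topology on X.


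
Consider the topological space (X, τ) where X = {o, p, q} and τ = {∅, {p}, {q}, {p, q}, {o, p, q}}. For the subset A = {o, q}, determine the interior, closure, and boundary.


int(A) = {q}, cl(A) = {o, q}, ∂A = {o}.

Closed sets in (X, τ) are complements of opens:
  closed(X, τ) = {∅, {o}, {o, p}, {o, q}, {o, p, q}}.
int(A) = ⋃ {U ∈ τ : U ⊆ A}. Opens contained in A: ∅, {q}.
Taking the union of these: int(A) = {q}.
cl(A) = ⋂ {C closed : A ⊆ C}. Closed sets containing A: {o, q}, {o, p, q}.
Intersecting these: cl(A) = {o, q}.
∂A = cl(A) ∖ int(A) = {o, q} ∖ {q} = {o}.


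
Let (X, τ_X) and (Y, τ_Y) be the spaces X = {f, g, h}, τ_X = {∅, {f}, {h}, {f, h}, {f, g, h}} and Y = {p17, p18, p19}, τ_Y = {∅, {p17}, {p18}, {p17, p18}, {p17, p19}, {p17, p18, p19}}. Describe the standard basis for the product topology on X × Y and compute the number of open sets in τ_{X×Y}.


Basis B = {∅ × ∅, {f} × {p17}, {f} × {p18}, {h} × {p17}, {h} × {p18}, {f} × {p17, p18}, {f} × {p17, p19}, {f, h} × {p17}, {f, h} × {p18}, {h} × {p17, p18}, {h} × {p17, p19}, {f} × {p17, p18, p19}, {f, g, h} × {p17}, {f, g, h} × {p18}, {h} × {p17, p18, p19}, {f, h} × {p17, p18}, {f, h} × {p17, p19}, {f, h} × {p17, p18, p19}, {f, g, h} × {p17, p18}, {f, g, h} × {p17, p19}, {f, g, h} × {p17, p18, p19}}; |τ_{X×Y}| = 70.

Enumerate products U × V with U ∈ τ_X, V ∈ τ_Y (deduplicated):
  ∅ × ∅ = {} (∅)
  {f} × {p17} = {(f,p17)}
  {f} × {p18} = {(f,p18)}
  {h} × {p17} = {(h,p17)}
  {h} × {p18} = {(h,p18)}
  {f} × {p17, p18} = {(f,p17), (f,p18)}
  {f} × {p17, p19} = {(f,p17), (f,p19)}
  {f, h} × {p17} = {(f,p17), (h,p17)}
  {f, h} × {p18} = {(f,p18), (h,p18)}
  {h} × {p17, p18} = {(h,p17), (h,p18)}
  {h} × {p17, p19} = {(h,p17), (h,p19)}
  {f} × {p17, p18, p19} = {(f,p17), (f,p18), (f,p19)}
  {f, g, h} × {p17} = {(f,p17), (g,p17), (h,p17)}
  {f, g, h} × {p18} = {(f,p18), (g,p18), (h,p18)}
  {h} × {p17, p18, p19} = {(h,p17), (h,p18), (h,p19)}
  {f, h} × {p17, p18} = {(f,p17), (f,p18), (h,p17), (h,p18)}
  {f, h} × {p17, p19} = {(f,p17), (f,p19), (h,p17), (h,p19)}
  {f, h} × {p17, p18, p19} = {(f,p17), (f,p18), (f,p19), (h,p17), (h,p18), (h,p19)}
  {f, g, h} × {p17, p18} = {(f,p17), (f,p18), (g,p17), (g,p18), (h,p17), (h,p18)}
  {f, g, h} × {p17, p19} = {(f,p17), (f,p19), (g,p17), (g,p19), (h,p17), (h,p19)}
  {f, g, h} × {p17, p18, p19} = {(f,p17), (f,p18), (f,p19), (g,p17), (g,p18), (g,p19), (h,p17), (h,p18), (h,p19)}
These 21 distinct sets form the basis B.
Close under arbitrary unions to get τ_{X×Y}; counting gives |τ_{X×Y}| = 70.


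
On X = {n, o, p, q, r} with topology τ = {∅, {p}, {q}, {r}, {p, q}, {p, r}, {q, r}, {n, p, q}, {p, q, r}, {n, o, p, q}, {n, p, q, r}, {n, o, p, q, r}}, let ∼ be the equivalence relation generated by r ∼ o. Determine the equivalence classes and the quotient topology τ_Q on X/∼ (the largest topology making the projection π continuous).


X/∼ = {[n], [o=r], [p], [q]}; |τ_Q| = 6.

Equivalence classes: [n], [o=r], [p], [q].
Quotient map π: X → X/∼ sends n ↦ [n], o ↦ [o=r], p ↦ [p], q ↦ [q], r ↦ [o=r].
For each subset V ⊆ X/∼, compute π^{-1}(V) ⊆ X and check whether π^{-1}(V) ∈ τ. V is open in τ_Q iff π^{-1}(V) ∈ τ.
  V = {}: π^{-1}(V) = ∅ ∈ τ ✓.
  V = {[n]}: π^{-1}(V) = {n} ∉ τ ✗.
  V = {[o=r]}: π^{-1}(V) = {o, r} ∉ τ ✗.
  V = {[n], [o=r]}: π^{-1}(V) = {n, o, r} ∉ τ ✗.
  V = {[p]}: π^{-1}(V) = {p} ∈ τ ✓.
  V = {[n], [p]}: π^{-1}(V) = {n, p} ∉ τ ✗.
  V = {[o=r], [p]}: π^{-1}(V) = {o, p, r} ∉ τ ✗.
  V = {[n], [o=r], [p]}: π^{-1}(V) = {n, o, p, r} ∉ τ ✗.
  V = {[q]}: π^{-1}(V) = {q} ∈ τ ✓.
  V = {[n], [q]}: π^{-1}(V) = {n, q} ∉ τ ✗.
  V = {[o=r], [q]}: π^{-1}(V) = {o, q, r} ∉ τ ✗.
  V = {[n], [o=r], [q]}: π^{-1}(V) = {n, o, q, r} ∉ τ ✗.
  V = {[p], [q]}: π^{-1}(V) = {p, q} ∈ τ ✓.
  V = {[n], [p], [q]}: π^{-1}(V) = {n, p, q} ∈ τ ✓.
  V = {[o=r], [p], [q]}: π^{-1}(V) = {o, p, q, r} ∉ τ ✗.
  V = {[n], [o=r], [p], [q]}: π^{-1}(V) = {n, o, p, q, r} ∈ τ ✓.
Open sets in the quotient: τ_Q = {{}, {[p]}, {[q]}, {[p], [q]}, {[n], [p], [q]}, {[n], [o=r], [p], [q]}} (6 elements).


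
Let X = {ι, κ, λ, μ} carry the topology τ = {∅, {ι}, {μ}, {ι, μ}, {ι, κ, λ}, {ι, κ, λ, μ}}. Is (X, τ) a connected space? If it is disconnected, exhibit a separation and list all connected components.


(X, τ) is disconnected; components = [{μ}, {ι, κ, λ}].

Find clopen sets (U ∈ τ with X ∖ U ∈ τ):
  U = ∅, X ∖ U = {ι, κ, λ, μ} — both open, so U is clopen.
  U = {μ}, X ∖ U = {ι, κ, λ} — both open, so U is clopen.
  U = {ι, κ, λ}, X ∖ U = {μ} — both open, so U is clopen.
  U = {ι, κ, λ, μ}, X ∖ U = ∅ — both open, so U is clopen.
Nontrivial clopen(s) exist: e.g. {ι, κ, λ}. So (X, τ) is disconnected.
Compute connected components by grouping points that agree on all clopens:
  component: {μ}
  component: {ι, κ, λ}


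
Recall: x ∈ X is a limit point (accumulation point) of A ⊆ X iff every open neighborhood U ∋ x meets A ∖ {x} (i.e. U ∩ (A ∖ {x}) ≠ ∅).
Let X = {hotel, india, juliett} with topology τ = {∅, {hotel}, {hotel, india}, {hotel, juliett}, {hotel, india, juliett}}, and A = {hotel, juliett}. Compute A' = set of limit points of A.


A' = {india, juliett}

For each x ∈ X, list the open sets U ∈ τ with x ∈ U, then check whether U ∩ (A ∖ {x}) ≠ ∅ for every such U.
  x = hotel: open {hotel} ∋ x has {hotel} ∩ (A ∖ {hotel}) = ∅, so x is NOT a limit point.
  x = india: opens ∋ x are {hotel, india}, {hotel, india, juliett}; each meets A ∖ {india}, so x IS a limit point.
  x = juliett: opens ∋ x are {hotel, juliett}, {hotel, india, juliett}; each meets A ∖ {juliett}, so x IS a limit point.
Collecting: A' = {india, juliett}.


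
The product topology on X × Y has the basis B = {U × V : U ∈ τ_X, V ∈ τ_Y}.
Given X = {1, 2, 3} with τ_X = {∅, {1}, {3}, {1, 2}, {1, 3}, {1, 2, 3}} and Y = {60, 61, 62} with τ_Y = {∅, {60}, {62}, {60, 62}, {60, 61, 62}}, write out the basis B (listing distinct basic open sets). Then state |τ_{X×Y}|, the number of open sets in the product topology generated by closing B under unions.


Basis B = {∅ × ∅, {1} × {60}, {1} × {62}, {3} × {60}, {3} × {62}, {1} × {60, 62}, {1, 2} × {60}, {1, 3} × {60}, {1, 2} × {62}, {1, 3} × {62}, {3} × {60, 62}, {1} × {60, 61, 62}, {1, 2, 3} × {60}, {1, 2, 3} × {62}, {3} × {60, 61, 62}, {1, 2} × {60, 62}, {1, 3} × {60, 62}, {1, 2} × {60, 61, 62}, {1, 3} × {60, 61, 62}, {1, 2, 3} × {60, 62}, {1, 2, 3} × {60, 61, 62}}; |τ_{X×Y}| = 70.

Enumerate products U × V with U ∈ τ_X, V ∈ τ_Y (deduplicated):
  ∅ × ∅ = {} (∅)
  {1} × {60} = {(1,60)}
  {1} × {62} = {(1,62)}
  {3} × {60} = {(3,60)}
  {3} × {62} = {(3,62)}
  {1} × {60, 62} = {(1,60), (1,62)}
  {1, 2} × {60} = {(1,60), (2,60)}
  {1, 3} × {60} = {(1,60), (3,60)}
  {1, 2} × {62} = {(1,62), (2,62)}
  {1, 3} × {62} = {(1,62), (3,62)}
  {3} × {60, 62} = {(3,60), (3,62)}
  {1} × {60, 61, 62} = {(1,60), (1,61), (1,62)}
  {1, 2, 3} × {60} = {(1,60), (2,60), (3,60)}
  {1, 2, 3} × {62} = {(1,62), (2,62), (3,62)}
  {3} × {60, 61, 62} = {(3,60), (3,61), (3,62)}
  {1, 2} × {60, 62} = {(1,60), (1,62), (2,60), (2,62)}
  {1, 3} × {60, 62} = {(1,60), (1,62), (3,60), (3,62)}
  {1, 2} × {60, 61, 62} = {(1,60), (1,61), (1,62), (2,60), (2,61), (2,62)}
  {1, 3} × {60, 61, 62} = {(1,60), (1,61), (1,62), (3,60), (3,61), (3,62)}
  {1, 2, 3} × {60, 62} = {(1,60), (1,62), (2,60), (2,62), (3,60), (3,62)}
  {1, 2, 3} × {60, 61, 62} = {(1,60), (1,61), (1,62), (2,60), (2,61), (2,62), (3,60), (3,61), (3,62)}
These 21 distinct sets form the basis B.
Close under arbitrary unions to get τ_{X×Y}; counting gives |τ_{X×Y}| = 70.


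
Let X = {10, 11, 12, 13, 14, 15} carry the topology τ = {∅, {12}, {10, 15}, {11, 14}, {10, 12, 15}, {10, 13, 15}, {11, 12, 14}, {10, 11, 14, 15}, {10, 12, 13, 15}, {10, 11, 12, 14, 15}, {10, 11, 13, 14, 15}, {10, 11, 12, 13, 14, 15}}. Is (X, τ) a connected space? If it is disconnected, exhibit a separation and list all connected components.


(X, τ) is disconnected; components = [{12}, {11, 14}, {10, 13, 15}].

Find clopen sets (U ∈ τ with X ∖ U ∈ τ):
  U = ∅, X ∖ U = {10, 11, 12, 13, 14, 15} — both open, so U is clopen.
  U = {12}, X ∖ U = {10, 11, 13, 14, 15} — both open, so U is clopen.
  U = {11, 14}, X ∖ U = {10, 12, 13, 15} — both open, so U is clopen.
  U = {10, 13, 15}, X ∖ U = {11, 12, 14} — both open, so U is clopen.
  U = {11, 12, 14}, X ∖ U = {10, 13, 15} — both open, so U is clopen.
  U = {10, 12, 13, 15}, X ∖ U = {11, 14} — both open, so U is clopen.
  U = {10, 11, 13, 14, 15}, X ∖ U = {12} — both open, so U is clopen.
  U = {10, 11, 12, 13, 14, 15}, X ∖ U = ∅ — both open, so U is clopen.
Nontrivial clopen(s) exist: e.g. {10, 12, 13, 15}. So (X, τ) is disconnected.
Compute connected components by grouping points that agree on all clopens:
  component: {12}
  component: {11, 14}
  component: {10, 13, 15}


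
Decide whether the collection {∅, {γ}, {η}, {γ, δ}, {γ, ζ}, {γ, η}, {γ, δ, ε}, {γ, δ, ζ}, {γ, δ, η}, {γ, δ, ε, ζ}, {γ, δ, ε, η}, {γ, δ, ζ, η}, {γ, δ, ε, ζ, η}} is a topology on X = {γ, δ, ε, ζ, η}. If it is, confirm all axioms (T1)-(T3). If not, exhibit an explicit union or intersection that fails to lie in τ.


τ is NOT a topology on X.

Axiom (T1): ∅ ∈ τ? Yes; X ∈ τ? Yes.
Axiom (T2/T3): check pairwise unions and intersections of members of τ.
Counterexample for (T2): {η} ∪ {γ, ζ} = {γ, ζ, η} ∉ τ. Therefore τ is NOT a topology.


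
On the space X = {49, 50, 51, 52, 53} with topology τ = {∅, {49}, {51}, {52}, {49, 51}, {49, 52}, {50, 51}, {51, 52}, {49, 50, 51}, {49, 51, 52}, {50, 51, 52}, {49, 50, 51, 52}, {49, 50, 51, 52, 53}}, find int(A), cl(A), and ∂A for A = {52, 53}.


int(A) = {52}, cl(A) = {52, 53}, ∂A = {53}.

Closed sets in (X, τ) are complements of opens:
  closed(X, τ) = {∅, {53}, {49, 53}, {50, 53}, {52, 53}, {49, 50, 53}, {49, 52, 53}, {50, 51, 53}, {50, 52, 53}, {49, 50, 51, 53}, {49, 50, 52, 53}, {50, 51, 52, 53}, {49, 50, 51, 52, 53}}.
int(A) = ⋃ {U ∈ τ : U ⊆ A}. Opens contained in A: ∅, {52}.
Taking the union of these: int(A) = {52}.
cl(A) = ⋂ {C closed : A ⊆ C}. Closed sets containing A: {52, 53}, {49, 52, 53}, {50, 52, 53}, {49, 50, 52, 53}, {50, 51, 52, 53}, {49, 50, 51, 52, 53}.
Intersecting these: cl(A) = {52, 53}.
∂A = cl(A) ∖ int(A) = {52, 53} ∖ {52} = {53}.


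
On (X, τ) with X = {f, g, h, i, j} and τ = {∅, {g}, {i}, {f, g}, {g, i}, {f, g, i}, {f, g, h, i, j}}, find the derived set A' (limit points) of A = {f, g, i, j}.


A' = {f, h, j}

For each x ∈ X, list the open sets U ∈ τ with x ∈ U, then check whether U ∩ (A ∖ {x}) ≠ ∅ for every such U.
  x = f: opens ∋ x are {f, g}, {f, g, i}, {f, g, h, i, j}; each meets A ∖ {f}, so x IS a limit point.
  x = g: open {g} ∋ x has {g} ∩ (A ∖ {g}) = ∅, so x is NOT a limit point.
  x = h: opens ∋ x are {f, g, h, i, j}; each meets A ∖ {h}, so x IS a limit point.
  x = i: open {i} ∋ x has {i} ∩ (A ∖ {i}) = ∅, so x is NOT a limit point.
  x = j: opens ∋ x are {f, g, h, i, j}; each meets A ∖ {j}, so x IS a limit point.
Collecting: A' = {f, h, j}.


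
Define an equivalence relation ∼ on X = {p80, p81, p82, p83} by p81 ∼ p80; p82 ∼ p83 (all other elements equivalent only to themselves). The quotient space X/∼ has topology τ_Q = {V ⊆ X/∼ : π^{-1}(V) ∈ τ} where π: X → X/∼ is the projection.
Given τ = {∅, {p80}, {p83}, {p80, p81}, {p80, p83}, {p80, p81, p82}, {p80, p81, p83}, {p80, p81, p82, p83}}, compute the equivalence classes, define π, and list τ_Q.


X/∼ = {[p80=p81], [p82=p83]}; |τ_Q| = 3.

Equivalence classes: [p80=p81], [p82=p83].
Quotient map π: X → X/∼ sends p80 ↦ [p80=p81], p81 ↦ [p80=p81], p82 ↦ [p82=p83], p83 ↦ [p82=p83].
For each subset V ⊆ X/∼, compute π^{-1}(V) ⊆ X and check whether π^{-1}(V) ∈ τ. V is open in τ_Q iff π^{-1}(V) ∈ τ.
  V = {}: π^{-1}(V) = ∅ ∈ τ ✓.
  V = {[p80=p81]}: π^{-1}(V) = {p80, p81} ∈ τ ✓.
  V = {[p82=p83]}: π^{-1}(V) = {p82, p83} ∉ τ ✗.
  V = {[p80=p81], [p82=p83]}: π^{-1}(V) = {p80, p81, p82, p83} ∈ τ ✓.
Open sets in the quotient: τ_Q = {{}, {[p80=p81]}, {[p80=p81], [p82=p83]}} (3 elements).
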